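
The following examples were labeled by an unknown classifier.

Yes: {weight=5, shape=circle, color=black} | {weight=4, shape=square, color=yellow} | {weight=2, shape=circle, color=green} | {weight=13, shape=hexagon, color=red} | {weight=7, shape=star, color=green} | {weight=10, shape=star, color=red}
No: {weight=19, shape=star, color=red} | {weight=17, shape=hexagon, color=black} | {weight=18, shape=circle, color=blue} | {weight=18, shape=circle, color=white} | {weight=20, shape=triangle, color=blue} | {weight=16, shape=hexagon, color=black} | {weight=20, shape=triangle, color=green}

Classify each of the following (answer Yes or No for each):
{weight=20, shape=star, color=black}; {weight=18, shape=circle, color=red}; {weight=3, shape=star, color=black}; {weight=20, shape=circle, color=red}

The rule appears to be: weight ≤ 13.

No, No, Yes, No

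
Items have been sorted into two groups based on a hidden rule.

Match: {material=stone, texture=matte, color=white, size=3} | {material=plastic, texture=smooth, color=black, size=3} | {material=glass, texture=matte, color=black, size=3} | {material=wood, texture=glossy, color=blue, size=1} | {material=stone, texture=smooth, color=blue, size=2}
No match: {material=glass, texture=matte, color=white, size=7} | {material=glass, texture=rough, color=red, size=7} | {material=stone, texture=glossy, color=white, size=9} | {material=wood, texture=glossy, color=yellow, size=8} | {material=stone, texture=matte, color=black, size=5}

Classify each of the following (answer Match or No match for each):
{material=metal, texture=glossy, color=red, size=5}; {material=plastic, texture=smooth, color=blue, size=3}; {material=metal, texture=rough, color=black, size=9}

The distinguishing property — size ≤ 3 — holds for all the 'Match' cases and none of the 'No match' cases.
{material=metal, texture=glossy, color=red, size=5}: No match (size = 5). {material=plastic, texture=smooth, color=blue, size=3}: Match (size = 3). {material=metal, texture=rough, color=black, size=9}: No match (size = 9).

No match, Match, No match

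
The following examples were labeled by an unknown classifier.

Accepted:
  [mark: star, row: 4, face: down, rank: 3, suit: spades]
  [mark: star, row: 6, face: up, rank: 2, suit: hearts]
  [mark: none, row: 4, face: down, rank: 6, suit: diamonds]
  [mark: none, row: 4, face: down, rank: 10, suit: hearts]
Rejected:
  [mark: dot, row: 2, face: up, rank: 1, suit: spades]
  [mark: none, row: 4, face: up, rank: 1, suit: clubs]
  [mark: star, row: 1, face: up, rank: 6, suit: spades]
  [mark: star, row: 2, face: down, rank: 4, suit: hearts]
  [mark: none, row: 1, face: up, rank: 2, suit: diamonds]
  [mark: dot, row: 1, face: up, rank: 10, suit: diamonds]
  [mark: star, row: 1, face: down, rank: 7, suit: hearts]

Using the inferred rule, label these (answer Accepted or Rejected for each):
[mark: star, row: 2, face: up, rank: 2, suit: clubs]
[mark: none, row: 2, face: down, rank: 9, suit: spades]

The simplest hypothesis consistent with all the labels is: row ≥ 4 AND rank ≥ 2.
[mark: star, row: 2, face: up, rank: 2, suit: clubs]: row = 2, rank = 2, does not fit → Rejected. [mark: none, row: 2, face: down, rank: 9, suit: spades]: row = 2, rank = 9, does not fit → Rejected.

Rejected, Rejected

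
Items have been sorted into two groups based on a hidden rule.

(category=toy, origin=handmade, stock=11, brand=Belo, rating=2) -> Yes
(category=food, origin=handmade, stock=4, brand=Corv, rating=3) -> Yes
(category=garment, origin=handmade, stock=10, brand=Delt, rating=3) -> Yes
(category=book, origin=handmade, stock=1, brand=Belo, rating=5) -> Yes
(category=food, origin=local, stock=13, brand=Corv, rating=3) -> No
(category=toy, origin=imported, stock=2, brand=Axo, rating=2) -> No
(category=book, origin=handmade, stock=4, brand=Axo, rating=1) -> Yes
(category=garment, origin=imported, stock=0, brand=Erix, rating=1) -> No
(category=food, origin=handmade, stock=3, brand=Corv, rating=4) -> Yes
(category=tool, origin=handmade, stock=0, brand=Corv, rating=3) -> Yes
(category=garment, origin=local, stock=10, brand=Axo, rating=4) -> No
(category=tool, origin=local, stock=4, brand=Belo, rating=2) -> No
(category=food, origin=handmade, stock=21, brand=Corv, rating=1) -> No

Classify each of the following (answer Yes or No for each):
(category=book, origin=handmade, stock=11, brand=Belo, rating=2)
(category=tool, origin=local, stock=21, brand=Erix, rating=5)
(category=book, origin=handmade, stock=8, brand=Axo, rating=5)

Yes, No, Yes

Rule: origin is handmade AND stock ≤ 11. This holds for each 'Yes' example and fails for each 'No' one.
(category=book, origin=handmade, stock=11, brand=Belo, rating=2) — origin is handmade, stock = 11, hence Yes.
(category=tool, origin=local, stock=21, brand=Erix, rating=5) — origin is local, stock = 21, hence No.
(category=book, origin=handmade, stock=8, brand=Axo, rating=5) — origin is handmade, stock = 8, hence Yes.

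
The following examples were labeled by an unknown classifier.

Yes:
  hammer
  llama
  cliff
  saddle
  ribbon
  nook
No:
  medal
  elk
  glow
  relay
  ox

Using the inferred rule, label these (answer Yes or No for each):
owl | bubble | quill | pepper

No, Yes, Yes, Yes

The classifier is using: has a double letter.
No: owl, since no doubled letter. Yes: bubble, since 'bb' doubled. Yes: quill, since 'll' doubled. Yes: pepper, since 'pp' doubled.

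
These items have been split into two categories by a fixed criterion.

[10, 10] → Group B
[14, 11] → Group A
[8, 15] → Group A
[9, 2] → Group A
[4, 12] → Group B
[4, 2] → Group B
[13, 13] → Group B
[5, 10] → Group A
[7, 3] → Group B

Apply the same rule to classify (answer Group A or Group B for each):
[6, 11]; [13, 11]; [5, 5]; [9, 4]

Group A, Group B, Group B, Group A

One predicate separates the groups cleanly: sum is odd.
[6, 11]: 6+11 = 17, checks out → Group A. [13, 11]: 13+11 = 24, does not fit → Group B. [5, 5]: 5+5 = 10, does not fit → Group B. [9, 4]: 9+4 = 13, checks out → Group A.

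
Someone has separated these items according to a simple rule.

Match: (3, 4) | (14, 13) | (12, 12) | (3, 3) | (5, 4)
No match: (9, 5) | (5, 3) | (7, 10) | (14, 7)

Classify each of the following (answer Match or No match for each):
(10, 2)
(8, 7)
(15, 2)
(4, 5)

One predicate separates the groups cleanly: |first − second| ≤ 1.
(10, 2) — |10−2| = 8, hence No match.
(8, 7) — |8−7| = 1, hence Match.
(15, 2) — |15−2| = 13, hence No match.
(4, 5) — |4−5| = 1, hence Match.

No match, Match, No match, Match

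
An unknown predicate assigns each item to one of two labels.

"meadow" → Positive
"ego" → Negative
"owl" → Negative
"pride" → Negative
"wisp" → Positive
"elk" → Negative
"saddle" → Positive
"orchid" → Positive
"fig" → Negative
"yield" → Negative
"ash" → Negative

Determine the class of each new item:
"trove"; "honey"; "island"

All 'Positive' examples share one property — even length — and every 'Negative' example lacks it.
"trove": length 5 — does not satisfy this, so Negative.
"honey": length 5 — does not satisfy this, so Negative.
"island": length 6 — matches, so Positive.

Negative, Negative, Positive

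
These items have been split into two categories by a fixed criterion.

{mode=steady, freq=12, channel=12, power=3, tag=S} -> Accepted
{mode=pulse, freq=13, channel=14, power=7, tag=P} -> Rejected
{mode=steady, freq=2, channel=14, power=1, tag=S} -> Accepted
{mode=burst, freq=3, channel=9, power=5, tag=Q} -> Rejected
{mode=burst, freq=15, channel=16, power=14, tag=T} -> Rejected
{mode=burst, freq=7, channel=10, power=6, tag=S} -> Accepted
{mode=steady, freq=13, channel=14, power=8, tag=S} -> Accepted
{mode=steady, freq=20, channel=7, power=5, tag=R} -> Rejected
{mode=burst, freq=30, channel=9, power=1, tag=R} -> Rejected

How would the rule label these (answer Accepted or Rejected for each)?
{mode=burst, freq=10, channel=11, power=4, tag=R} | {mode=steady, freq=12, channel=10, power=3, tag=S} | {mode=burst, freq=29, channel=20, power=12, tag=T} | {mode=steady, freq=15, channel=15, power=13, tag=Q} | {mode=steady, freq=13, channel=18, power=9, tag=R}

Rejected, Accepted, Rejected, Rejected, Rejected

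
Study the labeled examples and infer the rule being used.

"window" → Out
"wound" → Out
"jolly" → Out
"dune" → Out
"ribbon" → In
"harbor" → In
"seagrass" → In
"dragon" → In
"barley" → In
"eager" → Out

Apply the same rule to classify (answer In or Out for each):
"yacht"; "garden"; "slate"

Out, In, Out

The simplest hypothesis consistent with all the labels is: even length AND contains 'r'.
"yacht" — length 5, no 'r', hence Out. "garden" — length 6, has 'r', hence In. "slate" — length 5, no 'r', hence Out.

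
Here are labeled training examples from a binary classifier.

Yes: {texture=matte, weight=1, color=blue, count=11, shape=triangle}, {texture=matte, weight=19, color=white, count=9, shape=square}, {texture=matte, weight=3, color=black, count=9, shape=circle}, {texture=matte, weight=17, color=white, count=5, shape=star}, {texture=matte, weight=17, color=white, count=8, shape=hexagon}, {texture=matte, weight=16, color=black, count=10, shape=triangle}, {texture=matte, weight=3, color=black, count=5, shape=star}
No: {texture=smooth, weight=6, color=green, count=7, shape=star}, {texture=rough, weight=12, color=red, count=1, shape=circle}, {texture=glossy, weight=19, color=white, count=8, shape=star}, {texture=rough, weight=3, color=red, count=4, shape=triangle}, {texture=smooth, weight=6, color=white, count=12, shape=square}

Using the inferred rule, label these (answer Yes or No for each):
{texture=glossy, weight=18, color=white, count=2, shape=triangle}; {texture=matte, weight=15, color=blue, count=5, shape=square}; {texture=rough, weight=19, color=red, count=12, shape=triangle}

No, Yes, No

Rule: texture is matte. This holds for each 'Yes' example and fails for each 'No' one.
{texture=glossy, weight=18, color=white, count=2, shape=triangle}: No (texture is glossy).
{texture=matte, weight=15, color=blue, count=5, shape=square}: Yes (texture is matte).
{texture=rough, weight=19, color=red, count=12, shape=triangle}: No (texture is rough).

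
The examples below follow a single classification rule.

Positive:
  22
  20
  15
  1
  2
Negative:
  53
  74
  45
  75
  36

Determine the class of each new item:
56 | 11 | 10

'Positive' ⟺ at most 22.
56: Negative (56 > 22).
11: Positive (11 ≤ 22).
10: Positive (10 ≤ 22).

Negative, Positive, Positive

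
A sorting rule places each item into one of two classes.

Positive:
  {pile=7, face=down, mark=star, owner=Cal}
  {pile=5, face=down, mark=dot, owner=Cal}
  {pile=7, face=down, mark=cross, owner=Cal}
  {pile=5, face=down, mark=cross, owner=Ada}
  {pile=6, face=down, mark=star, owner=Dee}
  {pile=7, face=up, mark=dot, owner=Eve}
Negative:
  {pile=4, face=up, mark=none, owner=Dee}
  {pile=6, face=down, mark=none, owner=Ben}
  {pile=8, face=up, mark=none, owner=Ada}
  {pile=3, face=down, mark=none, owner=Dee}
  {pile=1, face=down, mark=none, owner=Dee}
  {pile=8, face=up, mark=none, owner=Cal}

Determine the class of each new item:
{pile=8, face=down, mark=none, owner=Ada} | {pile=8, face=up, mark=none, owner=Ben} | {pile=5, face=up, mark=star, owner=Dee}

Negative, Negative, Positive

The pattern is that an item is 'Positive' exactly when: mark is not none.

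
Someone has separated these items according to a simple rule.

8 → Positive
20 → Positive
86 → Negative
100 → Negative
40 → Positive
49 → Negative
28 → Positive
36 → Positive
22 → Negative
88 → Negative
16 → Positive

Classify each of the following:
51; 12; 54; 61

Negative, Positive, Negative, Negative

The classifier is using: multiple of 4 AND at most 40.
51: 51 = 4·12 + 3, 51 > 40 — does not fit, so Negative.
12: 12 = 4·3, 12 ≤ 40 — has this property, so Positive.
54: 54 = 4·13 + 2, 54 > 40 — does not fit, so Negative.
61: 61 = 4·15 + 1, 61 > 40 — does not fit, so Negative.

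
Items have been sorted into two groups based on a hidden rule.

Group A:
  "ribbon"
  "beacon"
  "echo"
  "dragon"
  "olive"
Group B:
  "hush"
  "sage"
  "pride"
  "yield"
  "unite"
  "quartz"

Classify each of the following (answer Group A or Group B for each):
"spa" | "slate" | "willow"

Group B, Group B, Group A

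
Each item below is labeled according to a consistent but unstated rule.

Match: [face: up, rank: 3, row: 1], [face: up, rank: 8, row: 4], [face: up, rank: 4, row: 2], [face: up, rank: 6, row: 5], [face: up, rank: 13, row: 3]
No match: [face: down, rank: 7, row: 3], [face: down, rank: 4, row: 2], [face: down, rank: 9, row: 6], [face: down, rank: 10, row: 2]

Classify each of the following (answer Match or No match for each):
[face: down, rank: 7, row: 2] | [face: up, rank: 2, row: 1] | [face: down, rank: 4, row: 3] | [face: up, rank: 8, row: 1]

No match, Match, No match, Match

Looking at the examples, the only property every 'Match' case has and every 'No match' case lacks is: face is up.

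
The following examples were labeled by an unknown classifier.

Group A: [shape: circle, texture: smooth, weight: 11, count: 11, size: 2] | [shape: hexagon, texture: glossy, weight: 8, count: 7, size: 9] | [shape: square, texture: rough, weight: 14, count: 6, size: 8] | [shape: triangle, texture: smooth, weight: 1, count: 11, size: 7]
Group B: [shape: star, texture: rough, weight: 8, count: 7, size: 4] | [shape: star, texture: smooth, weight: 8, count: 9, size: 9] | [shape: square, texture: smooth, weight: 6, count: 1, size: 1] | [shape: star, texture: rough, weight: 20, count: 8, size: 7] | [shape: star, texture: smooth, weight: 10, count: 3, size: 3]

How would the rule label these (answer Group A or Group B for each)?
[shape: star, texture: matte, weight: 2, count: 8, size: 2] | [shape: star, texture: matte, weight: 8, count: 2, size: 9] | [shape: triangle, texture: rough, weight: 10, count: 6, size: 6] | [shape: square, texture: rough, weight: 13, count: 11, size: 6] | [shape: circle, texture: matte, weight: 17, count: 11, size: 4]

One predicate separates the groups cleanly: shape is not star AND size ≥ 2.
[shape: star, texture: matte, weight: 2, count: 8, size: 2]: shape is star, size = 2, doesn't qualify → Group B.
[shape: star, texture: matte, weight: 8, count: 2, size: 9]: shape is star, size = 9, doesn't qualify → Group B.
[shape: triangle, texture: rough, weight: 10, count: 6, size: 6]: shape is triangle, size = 6, satisfies this → Group A.
[shape: square, texture: rough, weight: 13, count: 11, size: 6]: shape is square, size = 6, satisfies this → Group A.
[shape: circle, texture: matte, weight: 17, count: 11, size: 4]: shape is circle, size = 4, satisfies this → Group A.

Group B, Group B, Group A, Group A, Group A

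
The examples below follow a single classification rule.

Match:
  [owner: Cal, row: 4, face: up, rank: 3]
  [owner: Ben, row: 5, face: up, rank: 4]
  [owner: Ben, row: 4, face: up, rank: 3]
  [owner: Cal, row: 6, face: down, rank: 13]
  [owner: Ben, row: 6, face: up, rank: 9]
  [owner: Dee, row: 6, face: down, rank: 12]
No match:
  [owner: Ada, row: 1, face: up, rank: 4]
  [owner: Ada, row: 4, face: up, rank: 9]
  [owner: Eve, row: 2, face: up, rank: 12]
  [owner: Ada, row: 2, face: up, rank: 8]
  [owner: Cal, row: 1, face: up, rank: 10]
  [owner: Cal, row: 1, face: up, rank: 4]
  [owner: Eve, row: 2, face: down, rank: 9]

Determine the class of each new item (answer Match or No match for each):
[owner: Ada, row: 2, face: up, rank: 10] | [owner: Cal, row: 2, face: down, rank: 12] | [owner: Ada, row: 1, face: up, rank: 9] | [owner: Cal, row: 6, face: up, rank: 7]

All 'Match' examples share one property — row ≥ 5 OR rank = 3 — and every 'No match' example lacks it.
[owner: Ada, row: 2, face: up, rank: 10]: row = 2, rank = 10, does not pass → No match. [owner: Cal, row: 2, face: down, rank: 12]: row = 2, rank = 12, does not pass → No match. [owner: Ada, row: 1, face: up, rank: 9]: row = 1, rank = 9, does not pass → No match. [owner: Cal, row: 6, face: up, rank: 7]: row = 6, rank = 7, has this property → Match.

No match, No match, No match, Match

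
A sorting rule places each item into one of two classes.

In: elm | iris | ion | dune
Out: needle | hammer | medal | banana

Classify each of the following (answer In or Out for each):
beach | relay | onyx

All 'In' examples share one property — length ≤ 4 — and every 'Out' example lacks it.

Out, Out, In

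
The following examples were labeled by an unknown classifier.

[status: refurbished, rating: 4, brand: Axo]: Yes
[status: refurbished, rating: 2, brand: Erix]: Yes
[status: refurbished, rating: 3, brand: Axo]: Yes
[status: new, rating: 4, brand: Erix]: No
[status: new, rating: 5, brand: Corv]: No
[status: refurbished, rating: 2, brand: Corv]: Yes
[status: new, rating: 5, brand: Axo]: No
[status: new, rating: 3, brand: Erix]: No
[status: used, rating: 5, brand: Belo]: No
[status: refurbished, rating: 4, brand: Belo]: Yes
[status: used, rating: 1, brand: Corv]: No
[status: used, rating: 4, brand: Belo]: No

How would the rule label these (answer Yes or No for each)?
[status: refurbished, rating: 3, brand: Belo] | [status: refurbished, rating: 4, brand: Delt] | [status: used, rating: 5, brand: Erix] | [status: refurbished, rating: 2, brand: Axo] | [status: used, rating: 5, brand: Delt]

Yes, Yes, No, Yes, No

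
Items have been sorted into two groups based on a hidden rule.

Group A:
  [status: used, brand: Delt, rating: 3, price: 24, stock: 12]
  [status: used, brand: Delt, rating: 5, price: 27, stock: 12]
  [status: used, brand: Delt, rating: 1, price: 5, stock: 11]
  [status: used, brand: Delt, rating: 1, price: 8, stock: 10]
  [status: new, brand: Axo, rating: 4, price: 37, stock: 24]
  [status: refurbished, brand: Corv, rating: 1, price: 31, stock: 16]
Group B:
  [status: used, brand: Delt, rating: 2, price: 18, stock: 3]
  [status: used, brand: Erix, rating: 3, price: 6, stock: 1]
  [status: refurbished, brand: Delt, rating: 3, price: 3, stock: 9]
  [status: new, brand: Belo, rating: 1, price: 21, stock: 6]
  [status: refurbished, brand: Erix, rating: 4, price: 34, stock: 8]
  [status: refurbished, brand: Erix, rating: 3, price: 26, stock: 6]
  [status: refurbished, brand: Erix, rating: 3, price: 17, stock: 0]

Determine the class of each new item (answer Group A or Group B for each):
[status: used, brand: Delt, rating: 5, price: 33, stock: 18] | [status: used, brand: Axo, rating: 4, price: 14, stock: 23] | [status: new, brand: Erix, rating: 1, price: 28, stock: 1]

Rule: stock ≥ 10. This holds for each 'Group A' example and fails for each 'Group B' one.

Group A, Group A, Group B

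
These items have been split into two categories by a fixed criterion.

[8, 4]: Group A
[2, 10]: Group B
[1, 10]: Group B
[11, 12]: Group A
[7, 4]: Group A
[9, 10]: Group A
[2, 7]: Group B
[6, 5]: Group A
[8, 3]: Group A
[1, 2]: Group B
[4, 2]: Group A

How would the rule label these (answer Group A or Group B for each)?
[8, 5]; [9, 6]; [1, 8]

Group A, Group A, Group B

The common property of the 'Group A' items is: first ≥ 3. No 'Group B' item has it.
[8, 5] → first 8 → Group A.
[9, 6] → first 9 → Group A.
[1, 8] → first 1 → Group B.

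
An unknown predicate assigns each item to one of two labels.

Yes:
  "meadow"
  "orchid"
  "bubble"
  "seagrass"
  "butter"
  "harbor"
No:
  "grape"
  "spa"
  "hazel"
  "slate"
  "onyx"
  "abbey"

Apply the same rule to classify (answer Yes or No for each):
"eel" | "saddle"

No, Yes

The common property of the 'Yes' items is: length ≥ 6. No 'No' item has it.
"eel" — length 3, hence No. "saddle" — length 6, hence Yes.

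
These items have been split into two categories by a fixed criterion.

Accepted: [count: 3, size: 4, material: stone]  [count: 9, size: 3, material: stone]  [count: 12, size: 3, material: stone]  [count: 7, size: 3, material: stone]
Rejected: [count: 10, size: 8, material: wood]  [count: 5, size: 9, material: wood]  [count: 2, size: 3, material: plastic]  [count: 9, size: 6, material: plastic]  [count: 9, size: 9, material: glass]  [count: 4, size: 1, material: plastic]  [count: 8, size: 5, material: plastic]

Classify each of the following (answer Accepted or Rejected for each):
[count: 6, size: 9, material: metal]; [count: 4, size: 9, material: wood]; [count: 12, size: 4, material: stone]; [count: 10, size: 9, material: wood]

The common property of the 'Accepted' items is: material is stone. No 'Rejected' item has it.
[count: 6, size: 9, material: metal]: Rejected (material is metal).
[count: 4, size: 9, material: wood]: Rejected (material is wood).
[count: 12, size: 4, material: stone]: Accepted (material is stone).
[count: 10, size: 9, material: wood]: Rejected (material is wood).

Rejected, Rejected, Accepted, Rejected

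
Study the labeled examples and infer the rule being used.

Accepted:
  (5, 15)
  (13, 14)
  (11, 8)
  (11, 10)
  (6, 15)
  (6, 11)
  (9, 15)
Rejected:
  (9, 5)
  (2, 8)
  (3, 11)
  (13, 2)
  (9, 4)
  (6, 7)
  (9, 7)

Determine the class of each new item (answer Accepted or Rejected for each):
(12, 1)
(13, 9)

The rule appears to be: sum ≥ 17.
(12, 1) — 12+1 = 13, hence Rejected. (13, 9) — 13+9 = 22, hence Accepted.

Rejected, Accepted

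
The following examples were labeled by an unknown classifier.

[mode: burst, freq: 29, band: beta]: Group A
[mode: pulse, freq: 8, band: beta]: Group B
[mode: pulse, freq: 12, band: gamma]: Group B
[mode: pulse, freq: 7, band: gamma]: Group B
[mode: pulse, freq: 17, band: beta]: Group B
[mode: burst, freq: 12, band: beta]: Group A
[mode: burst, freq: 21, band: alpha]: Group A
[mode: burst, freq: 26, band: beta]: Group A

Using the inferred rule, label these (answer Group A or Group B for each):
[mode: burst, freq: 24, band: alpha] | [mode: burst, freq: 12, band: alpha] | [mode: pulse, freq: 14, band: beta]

Group A, Group A, Group B

Rule: mode is burst. This holds for each 'Group A' example and fails for each 'Group B' one.
[mode: burst, freq: 24, band: alpha]: Group A (mode is burst).
[mode: burst, freq: 12, band: alpha]: Group A (mode is burst).
[mode: pulse, freq: 14, band: beta]: Group B (mode is pulse).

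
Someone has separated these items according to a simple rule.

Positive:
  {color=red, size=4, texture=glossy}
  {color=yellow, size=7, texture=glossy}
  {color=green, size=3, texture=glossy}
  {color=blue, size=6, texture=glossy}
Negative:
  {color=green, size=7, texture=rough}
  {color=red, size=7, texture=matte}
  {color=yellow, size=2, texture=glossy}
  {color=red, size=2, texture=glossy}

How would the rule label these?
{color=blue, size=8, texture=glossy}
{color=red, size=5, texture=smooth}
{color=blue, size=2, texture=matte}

Positive, Negative, Negative

Rule: texture is glossy AND size ≥ 3. This holds for each 'Positive' example and fails for each 'Negative' one.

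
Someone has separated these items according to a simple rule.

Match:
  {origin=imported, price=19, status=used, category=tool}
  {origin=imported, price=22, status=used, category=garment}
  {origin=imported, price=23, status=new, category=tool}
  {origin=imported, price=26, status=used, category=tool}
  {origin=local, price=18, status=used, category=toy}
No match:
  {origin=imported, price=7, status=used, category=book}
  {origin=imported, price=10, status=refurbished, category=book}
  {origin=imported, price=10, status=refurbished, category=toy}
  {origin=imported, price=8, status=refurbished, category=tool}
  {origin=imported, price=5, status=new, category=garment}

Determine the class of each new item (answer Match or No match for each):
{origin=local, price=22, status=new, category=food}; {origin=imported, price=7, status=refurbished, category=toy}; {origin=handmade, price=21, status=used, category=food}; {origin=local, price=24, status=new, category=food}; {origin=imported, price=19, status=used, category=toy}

Match, No match, Match, Match, Match

One predicate separates the groups cleanly: price ≥ 18.
{origin=local, price=22, status=new, category=food} → price = 22 → Match. {origin=imported, price=7, status=refurbished, category=toy} → price = 7 → No match. {origin=handmade, price=21, status=used, category=food} → price = 21 → Match. {origin=local, price=24, status=new, category=food} → price = 24 → Match. {origin=imported, price=19, status=used, category=toy} → price = 19 → Match.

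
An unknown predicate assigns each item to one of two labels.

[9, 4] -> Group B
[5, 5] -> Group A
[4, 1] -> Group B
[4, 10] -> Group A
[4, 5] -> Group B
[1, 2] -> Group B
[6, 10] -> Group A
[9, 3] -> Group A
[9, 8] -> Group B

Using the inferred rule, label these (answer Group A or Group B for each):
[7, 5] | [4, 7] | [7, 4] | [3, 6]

Checking candidate rules against both groups, what survives is: sum is even.
[7, 5] → 7+5 = 12 → Group A. [4, 7] → 4+7 = 11 → Group B. [7, 4] → 7+4 = 11 → Group B. [3, 6] → 3+6 = 9 → Group B.

Group A, Group B, Group B, Group B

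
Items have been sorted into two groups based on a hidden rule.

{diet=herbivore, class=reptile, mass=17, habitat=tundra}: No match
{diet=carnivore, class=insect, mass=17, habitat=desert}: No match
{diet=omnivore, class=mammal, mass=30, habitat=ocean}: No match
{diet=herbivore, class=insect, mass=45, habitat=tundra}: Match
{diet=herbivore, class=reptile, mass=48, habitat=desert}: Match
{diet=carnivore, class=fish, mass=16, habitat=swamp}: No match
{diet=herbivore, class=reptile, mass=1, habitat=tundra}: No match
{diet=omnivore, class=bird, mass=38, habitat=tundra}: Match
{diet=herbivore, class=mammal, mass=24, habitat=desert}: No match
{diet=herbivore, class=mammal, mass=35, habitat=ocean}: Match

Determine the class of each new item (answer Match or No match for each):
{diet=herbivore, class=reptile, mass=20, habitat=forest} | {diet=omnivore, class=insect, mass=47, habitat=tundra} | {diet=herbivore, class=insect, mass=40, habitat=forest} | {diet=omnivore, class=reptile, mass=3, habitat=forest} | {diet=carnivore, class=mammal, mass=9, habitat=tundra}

No match, Match, Match, No match, No match

The classifier is using: mass ≥ 35.
No match: {diet=herbivore, class=reptile, mass=20, habitat=forest}, since mass = 20. Match: {diet=omnivore, class=insect, mass=47, habitat=tundra}, since mass = 47. Match: {diet=herbivore, class=insect, mass=40, habitat=forest}, since mass = 40. No match: {diet=omnivore, class=reptile, mass=3, habitat=forest}, since mass = 3. No match: {diet=carnivore, class=mammal, mass=9, habitat=tundra}, since mass = 9.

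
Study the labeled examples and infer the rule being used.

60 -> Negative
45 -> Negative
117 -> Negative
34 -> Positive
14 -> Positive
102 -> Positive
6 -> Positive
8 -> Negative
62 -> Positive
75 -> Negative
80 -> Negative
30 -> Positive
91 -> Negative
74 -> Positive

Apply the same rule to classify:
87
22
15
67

Checking candidate rules against both groups, what survives is: ≡ 2 (mod 4).
87 — 87 mod 4 = 3, hence Negative. 22 — 22 mod 4 = 2, hence Positive. 15 — 15 mod 4 = 3, hence Negative. 67 — 67 mod 4 = 3, hence Negative.

Negative, Positive, Negative, Negative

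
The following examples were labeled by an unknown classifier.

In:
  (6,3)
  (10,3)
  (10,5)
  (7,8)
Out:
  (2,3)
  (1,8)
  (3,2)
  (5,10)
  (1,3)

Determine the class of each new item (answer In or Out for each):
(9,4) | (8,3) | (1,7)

One predicate separates the groups cleanly: first ≥ 6.
(9,4): first 9, fits → In. (8,3): first 8, fits → In. (1,7): first 1, lacks this property → Out.

In, In, Out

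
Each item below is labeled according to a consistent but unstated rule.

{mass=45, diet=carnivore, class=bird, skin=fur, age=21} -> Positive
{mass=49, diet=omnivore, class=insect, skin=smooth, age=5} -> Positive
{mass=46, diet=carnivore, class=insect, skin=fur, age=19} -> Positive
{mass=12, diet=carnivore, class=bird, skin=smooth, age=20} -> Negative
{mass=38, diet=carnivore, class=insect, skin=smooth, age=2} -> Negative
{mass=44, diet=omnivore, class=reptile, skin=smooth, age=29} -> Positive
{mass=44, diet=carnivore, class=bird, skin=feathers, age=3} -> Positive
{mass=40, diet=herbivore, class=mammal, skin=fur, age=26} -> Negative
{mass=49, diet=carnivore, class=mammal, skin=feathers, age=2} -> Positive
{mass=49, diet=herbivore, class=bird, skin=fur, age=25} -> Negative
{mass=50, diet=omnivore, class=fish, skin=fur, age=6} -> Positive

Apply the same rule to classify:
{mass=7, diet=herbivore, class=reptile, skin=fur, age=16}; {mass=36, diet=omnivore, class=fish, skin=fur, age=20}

The classifier is using: age ≠ 25 AND mass ≥ 44.
Negative: {mass=7, diet=herbivore, class=reptile, skin=fur, age=16}, since age = 16, mass = 7.
Negative: {mass=36, diet=omnivore, class=fish, skin=fur, age=20}, since age = 20, mass = 36.

Negative, Negative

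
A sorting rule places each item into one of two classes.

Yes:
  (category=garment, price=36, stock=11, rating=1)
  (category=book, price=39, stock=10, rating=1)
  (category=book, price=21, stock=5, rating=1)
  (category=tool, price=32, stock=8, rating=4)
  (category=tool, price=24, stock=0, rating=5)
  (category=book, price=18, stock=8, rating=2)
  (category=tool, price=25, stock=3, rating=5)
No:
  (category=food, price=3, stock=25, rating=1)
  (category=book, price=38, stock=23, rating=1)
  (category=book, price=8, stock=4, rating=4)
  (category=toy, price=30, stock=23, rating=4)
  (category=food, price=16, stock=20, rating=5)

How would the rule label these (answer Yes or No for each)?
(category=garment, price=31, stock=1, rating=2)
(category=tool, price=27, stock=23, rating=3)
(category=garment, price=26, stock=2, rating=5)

Yes, No, Yes

Every 'Yes' example satisfies: price ≥ 16 AND stock ≤ 11. None of the 'No' examples do.
(category=garment, price=31, stock=1, rating=2) — price = 31, stock = 1, hence Yes. (category=tool, price=27, stock=23, rating=3) — price = 27, stock = 23, hence No. (category=garment, price=26, stock=2, rating=5) — price = 26, stock = 2, hence Yes.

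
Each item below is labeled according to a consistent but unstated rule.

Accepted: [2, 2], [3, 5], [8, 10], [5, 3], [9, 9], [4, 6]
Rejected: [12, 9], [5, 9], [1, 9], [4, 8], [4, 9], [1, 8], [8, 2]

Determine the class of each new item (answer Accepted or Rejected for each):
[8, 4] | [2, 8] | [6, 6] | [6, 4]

One predicate separates the groups cleanly: |first − second| ≤ 2.
[8, 4] — |8−4| = 4, hence Rejected.
[2, 8] — |2−8| = 6, hence Rejected.
[6, 6] — |6−6| = 0, hence Accepted.
[6, 4] — |6−4| = 2, hence Accepted.

Rejected, Rejected, Accepted, Accepted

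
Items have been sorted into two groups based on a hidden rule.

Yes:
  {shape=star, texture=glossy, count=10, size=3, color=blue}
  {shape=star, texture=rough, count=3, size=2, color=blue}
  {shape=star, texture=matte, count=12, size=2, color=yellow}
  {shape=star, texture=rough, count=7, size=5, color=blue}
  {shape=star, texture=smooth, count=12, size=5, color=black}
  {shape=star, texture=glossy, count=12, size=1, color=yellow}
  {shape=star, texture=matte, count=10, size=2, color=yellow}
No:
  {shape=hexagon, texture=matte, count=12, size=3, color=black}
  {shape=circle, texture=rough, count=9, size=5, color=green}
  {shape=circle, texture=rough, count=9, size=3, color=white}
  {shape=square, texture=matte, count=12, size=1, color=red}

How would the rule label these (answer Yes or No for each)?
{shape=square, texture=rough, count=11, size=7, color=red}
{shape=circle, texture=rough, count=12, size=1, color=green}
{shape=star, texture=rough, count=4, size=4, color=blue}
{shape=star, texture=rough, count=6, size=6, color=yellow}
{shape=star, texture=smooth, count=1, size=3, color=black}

No, No, Yes, Yes, Yes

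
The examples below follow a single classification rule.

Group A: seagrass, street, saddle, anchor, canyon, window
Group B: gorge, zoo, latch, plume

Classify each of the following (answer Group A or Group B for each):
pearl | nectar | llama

The pattern is that an item is 'Group A' exactly when: even length.

Group B, Group A, Group B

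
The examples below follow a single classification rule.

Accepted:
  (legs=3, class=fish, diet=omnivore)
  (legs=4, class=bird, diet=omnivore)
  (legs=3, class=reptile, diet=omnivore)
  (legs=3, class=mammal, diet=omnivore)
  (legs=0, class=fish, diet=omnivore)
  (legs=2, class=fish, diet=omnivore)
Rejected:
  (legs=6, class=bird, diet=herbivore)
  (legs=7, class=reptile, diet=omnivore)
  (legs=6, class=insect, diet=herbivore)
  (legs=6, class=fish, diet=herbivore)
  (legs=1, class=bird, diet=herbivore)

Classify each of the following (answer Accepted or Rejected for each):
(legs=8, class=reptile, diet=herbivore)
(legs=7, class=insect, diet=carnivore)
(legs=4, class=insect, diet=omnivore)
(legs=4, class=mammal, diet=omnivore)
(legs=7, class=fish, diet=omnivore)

Rejected, Rejected, Accepted, Accepted, Rejected

The distinguishing property — diet is omnivore AND legs ≤ 4 — holds for all the 'Accepted' cases and none of the 'Rejected' cases.
Rejected: (legs=8, class=reptile, diet=herbivore), since diet is herbivore, legs = 8. Rejected: (legs=7, class=insect, diet=carnivore), since diet is carnivore, legs = 7. Accepted: (legs=4, class=insect, diet=omnivore), since diet is omnivore, legs = 4. Accepted: (legs=4, class=mammal, diet=omnivore), since diet is omnivore, legs = 4. Rejected: (legs=7, class=fish, diet=omnivore), since diet is omnivore, legs = 7.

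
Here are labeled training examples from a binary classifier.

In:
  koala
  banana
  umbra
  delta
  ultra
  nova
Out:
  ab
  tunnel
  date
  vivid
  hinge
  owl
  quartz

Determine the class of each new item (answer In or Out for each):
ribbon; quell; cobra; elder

Looking at the examples, the only property every 'In' case has and every 'Out' case lacks is: ends with 'a'.
ribbon: Out (ends with 'n').
quell: Out (ends with 'l').
cobra: In (ends with 'a').
elder: Out (ends with 'r').

Out, Out, In, Out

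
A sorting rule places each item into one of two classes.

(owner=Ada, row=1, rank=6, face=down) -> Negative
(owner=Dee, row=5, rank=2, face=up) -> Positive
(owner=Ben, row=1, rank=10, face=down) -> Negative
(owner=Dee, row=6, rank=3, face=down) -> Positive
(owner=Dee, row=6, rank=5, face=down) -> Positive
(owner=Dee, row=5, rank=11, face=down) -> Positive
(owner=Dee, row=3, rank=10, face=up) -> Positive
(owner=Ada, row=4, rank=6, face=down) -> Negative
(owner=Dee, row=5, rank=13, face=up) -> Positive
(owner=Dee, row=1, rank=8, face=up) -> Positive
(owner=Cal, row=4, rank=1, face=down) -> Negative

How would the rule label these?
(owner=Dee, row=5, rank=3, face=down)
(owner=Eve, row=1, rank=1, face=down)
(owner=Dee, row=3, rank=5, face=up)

Positive, Negative, Positive

Every 'Positive' example satisfies: owner is Dee. None of the 'Negative' examples do.
(owner=Dee, row=5, rank=3, face=down) → owner is Dee → Positive. (owner=Eve, row=1, rank=1, face=down) → owner is Eve → Negative. (owner=Dee, row=3, rank=5, face=up) → owner is Dee → Positive.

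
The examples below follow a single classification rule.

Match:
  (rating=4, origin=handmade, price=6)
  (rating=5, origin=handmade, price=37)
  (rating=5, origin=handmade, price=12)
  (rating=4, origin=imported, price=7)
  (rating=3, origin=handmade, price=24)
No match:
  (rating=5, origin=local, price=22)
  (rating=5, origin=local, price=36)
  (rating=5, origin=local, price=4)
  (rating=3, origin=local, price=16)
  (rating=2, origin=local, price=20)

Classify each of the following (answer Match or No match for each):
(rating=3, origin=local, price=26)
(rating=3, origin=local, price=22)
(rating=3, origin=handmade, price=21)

One predicate separates the groups cleanly: origin is not local.

No match, No match, Match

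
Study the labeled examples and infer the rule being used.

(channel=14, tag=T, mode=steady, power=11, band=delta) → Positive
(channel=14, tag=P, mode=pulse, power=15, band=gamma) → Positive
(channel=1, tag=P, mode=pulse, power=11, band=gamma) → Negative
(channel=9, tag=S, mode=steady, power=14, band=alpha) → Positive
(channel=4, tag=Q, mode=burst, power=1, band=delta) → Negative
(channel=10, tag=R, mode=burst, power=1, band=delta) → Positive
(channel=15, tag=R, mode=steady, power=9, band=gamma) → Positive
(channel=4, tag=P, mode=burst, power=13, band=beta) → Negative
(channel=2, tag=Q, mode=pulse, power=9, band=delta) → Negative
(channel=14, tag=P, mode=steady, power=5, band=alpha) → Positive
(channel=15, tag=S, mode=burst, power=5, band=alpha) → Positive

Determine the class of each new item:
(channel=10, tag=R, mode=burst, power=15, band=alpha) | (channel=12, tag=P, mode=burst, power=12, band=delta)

Positive, Positive

The simplest hypothesis consistent with all the labels is: channel ≥ 9.
(channel=10, tag=R, mode=burst, power=15, band=alpha) → channel = 10 → Positive.
(channel=12, tag=P, mode=burst, power=12, band=delta) → channel = 12 → Positive.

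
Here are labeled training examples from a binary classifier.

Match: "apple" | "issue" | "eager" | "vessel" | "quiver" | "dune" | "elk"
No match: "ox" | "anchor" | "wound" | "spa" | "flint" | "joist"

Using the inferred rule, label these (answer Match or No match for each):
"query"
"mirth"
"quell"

Match, No match, Match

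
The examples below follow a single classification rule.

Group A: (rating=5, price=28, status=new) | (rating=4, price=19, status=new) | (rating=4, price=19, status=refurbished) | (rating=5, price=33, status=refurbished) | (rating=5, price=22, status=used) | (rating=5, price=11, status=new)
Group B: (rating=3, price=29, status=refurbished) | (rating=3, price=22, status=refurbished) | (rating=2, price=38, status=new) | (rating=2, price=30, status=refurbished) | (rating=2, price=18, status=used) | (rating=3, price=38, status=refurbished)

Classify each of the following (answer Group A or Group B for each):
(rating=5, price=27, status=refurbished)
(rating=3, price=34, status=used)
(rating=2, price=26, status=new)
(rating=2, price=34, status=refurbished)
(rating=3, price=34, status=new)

Group A, Group B, Group B, Group B, Group B

Rule: rating ≥ 4. This holds for each 'Group A' example and fails for each 'Group B' one.
(rating=5, price=27, status=refurbished): rating = 5, satisfies this → Group A.
(rating=3, price=34, status=used): rating = 3, doesn't qualify → Group B.
(rating=2, price=26, status=new): rating = 2, doesn't qualify → Group B.
(rating=2, price=34, status=refurbished): rating = 2, doesn't qualify → Group B.
(rating=3, price=34, status=new): rating = 3, doesn't qualify → Group B.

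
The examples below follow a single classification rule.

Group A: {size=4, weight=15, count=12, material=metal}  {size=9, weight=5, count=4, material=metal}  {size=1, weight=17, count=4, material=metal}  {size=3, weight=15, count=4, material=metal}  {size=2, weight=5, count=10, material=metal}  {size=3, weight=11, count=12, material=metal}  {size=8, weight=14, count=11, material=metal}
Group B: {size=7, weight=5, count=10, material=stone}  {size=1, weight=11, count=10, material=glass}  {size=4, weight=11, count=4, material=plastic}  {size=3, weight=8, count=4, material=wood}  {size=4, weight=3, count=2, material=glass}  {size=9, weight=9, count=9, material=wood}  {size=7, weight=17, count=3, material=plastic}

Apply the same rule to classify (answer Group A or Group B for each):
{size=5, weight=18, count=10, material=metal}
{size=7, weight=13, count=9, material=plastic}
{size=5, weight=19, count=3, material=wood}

Group A, Group B, Group B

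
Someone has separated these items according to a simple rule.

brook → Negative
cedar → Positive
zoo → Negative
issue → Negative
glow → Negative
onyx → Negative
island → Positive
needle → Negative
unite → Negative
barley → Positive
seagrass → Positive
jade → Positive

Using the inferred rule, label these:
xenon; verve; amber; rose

Looking at the examples, the only property every 'Positive' case has and every 'Negative' case lacks is: contains 'a'.
xenon: Negative (no 'a'). verve: Negative (no 'a'). amber: Positive (has 'a'). rose: Negative (no 'a').

Negative, Negative, Positive, Negative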